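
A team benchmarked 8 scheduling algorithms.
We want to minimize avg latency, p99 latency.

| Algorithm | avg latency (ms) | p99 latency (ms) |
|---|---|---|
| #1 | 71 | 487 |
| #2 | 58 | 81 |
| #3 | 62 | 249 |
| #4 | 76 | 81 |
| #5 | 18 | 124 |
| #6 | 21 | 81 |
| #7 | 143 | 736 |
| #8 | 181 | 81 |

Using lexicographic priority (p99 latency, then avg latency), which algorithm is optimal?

First minimize p99 latency: best is 81, kept {#2, #4, #6, #8}.
Then minimize avg latency: best is 21, kept {#6}.

#6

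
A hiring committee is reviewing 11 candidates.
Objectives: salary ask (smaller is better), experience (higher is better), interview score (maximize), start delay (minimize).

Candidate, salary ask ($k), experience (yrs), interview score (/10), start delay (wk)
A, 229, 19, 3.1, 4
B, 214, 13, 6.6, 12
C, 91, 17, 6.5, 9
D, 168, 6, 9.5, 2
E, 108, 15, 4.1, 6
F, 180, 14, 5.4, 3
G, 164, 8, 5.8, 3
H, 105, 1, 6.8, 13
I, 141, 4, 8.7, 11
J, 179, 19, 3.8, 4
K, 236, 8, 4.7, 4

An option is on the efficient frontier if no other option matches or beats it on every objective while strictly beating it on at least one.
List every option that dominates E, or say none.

A: worse on salary ask (229 vs 108).
B: worse on salary ask (214 vs 108).
C: worse on start delay (9 vs 6).
D: worse on salary ask (168 vs 108).
F: worse on salary ask (180 vs 108).
G: worse on salary ask (164 vs 108).
H: worse on experience (1 vs 15).
I: worse on salary ask (141 vs 108).
J: worse on salary ask (179 vs 108).
K: worse on salary ask (236 vs 108).
No option dominates E.

none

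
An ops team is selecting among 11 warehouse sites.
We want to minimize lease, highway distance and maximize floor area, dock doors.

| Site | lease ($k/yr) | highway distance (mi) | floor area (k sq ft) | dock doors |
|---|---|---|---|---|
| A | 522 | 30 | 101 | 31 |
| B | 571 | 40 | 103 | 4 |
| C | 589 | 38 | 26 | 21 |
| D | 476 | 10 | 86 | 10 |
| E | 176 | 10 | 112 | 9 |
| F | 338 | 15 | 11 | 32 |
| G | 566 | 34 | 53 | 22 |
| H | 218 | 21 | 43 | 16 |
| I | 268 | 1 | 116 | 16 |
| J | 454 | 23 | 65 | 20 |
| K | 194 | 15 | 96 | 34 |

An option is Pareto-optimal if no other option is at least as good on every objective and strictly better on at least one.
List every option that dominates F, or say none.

K

K: lease 194≤338, highway distance 15≤15, floor area 96≥11, dock doors 34≥32 — dominates F.
Others (A, B, C, D, E, G, H, I, J) are each worse than F on at least one objective.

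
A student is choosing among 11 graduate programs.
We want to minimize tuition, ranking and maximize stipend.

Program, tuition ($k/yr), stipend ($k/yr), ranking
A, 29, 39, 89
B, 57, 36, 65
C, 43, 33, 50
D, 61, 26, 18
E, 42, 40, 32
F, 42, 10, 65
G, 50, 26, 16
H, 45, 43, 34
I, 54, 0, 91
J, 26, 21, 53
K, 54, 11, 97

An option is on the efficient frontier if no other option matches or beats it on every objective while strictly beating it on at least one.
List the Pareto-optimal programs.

A: not dominated.
B: dominated by E (tuition 42≤57, stipend 40≥36, ranking 32≤65).
C: dominated by E (tuition 42≤43, stipend 40≥33, ranking 32≤50).
D: dominated by G (tuition 50≤61, stipend 26≥26, ranking 16≤18).
E: not dominated.
F: dominated by E (tuition 42≤42, stipend 40≥10, ranking 32≤65).
G: not dominated (best ranking).
H: not dominated (best stipend).
I: dominated by A (tuition 29≤54, stipend 39≥0, ranking 89≤91).
J: not dominated (best tuition).
K: dominated by A (tuition 29≤54, stipend 39≥11, ranking 89≤97).

A, E, G, H, J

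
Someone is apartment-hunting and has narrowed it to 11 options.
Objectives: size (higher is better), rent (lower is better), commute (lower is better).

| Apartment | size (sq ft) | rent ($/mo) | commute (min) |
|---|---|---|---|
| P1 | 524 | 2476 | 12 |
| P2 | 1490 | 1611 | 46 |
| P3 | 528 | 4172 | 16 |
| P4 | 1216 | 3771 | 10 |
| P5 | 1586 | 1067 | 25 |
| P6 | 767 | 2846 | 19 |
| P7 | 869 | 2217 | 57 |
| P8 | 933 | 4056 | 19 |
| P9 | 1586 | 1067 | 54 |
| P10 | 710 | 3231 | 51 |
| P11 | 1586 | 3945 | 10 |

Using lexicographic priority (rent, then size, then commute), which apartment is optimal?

P5

First minimize rent: best is 1067, kept {P5, P9}.
Then maximize size: best is 1586, kept {P5, P9}.
Then minimize commute: best is 25, kept {P5}.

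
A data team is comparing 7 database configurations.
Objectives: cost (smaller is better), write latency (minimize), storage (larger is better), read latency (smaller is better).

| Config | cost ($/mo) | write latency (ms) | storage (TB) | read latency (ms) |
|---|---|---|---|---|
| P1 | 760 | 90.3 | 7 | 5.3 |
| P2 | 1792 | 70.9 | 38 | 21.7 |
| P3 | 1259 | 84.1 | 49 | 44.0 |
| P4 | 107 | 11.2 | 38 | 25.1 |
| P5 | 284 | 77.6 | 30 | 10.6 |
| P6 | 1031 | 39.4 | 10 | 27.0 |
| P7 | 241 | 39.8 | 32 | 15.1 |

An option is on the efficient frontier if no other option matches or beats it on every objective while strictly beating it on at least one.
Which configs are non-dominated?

P1, P2, P3, P4, P5, P7

P1: not dominated (best read latency).
P2: not dominated.
P3: not dominated (best storage).
P4: not dominated (best cost).
P5: not dominated.
P6: dominated by P4 (cost 107≤1031, write latency 11.2≤39.4, storage 38≥10, read latency 25.1≤27.0).
P7: not dominated.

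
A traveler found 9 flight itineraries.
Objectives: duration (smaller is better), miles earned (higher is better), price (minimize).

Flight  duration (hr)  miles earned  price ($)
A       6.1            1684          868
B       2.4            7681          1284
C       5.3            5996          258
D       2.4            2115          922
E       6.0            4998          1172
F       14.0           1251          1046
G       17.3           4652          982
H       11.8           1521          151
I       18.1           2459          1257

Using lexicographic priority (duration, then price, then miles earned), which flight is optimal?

First minimize duration: best is 2.4, kept {B, D}.
Then minimize price: best is 922, kept {D}.

D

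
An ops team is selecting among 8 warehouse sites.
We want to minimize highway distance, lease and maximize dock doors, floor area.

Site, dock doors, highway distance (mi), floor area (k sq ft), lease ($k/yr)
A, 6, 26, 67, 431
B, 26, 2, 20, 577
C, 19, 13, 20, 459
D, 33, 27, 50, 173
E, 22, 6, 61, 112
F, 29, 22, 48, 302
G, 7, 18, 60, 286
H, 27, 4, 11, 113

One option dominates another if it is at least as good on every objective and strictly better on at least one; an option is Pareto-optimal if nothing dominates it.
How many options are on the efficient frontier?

6

A: not dominated (best floor area).
B: not dominated (best highway distance).
C: dominated by E (dock doors 22≥19, highway distance 6≤13, floor area 61≥20, lease 112≤459).
D: not dominated (best dock doors).
E: not dominated (best lease).
F: not dominated.
G: dominated by E (dock doors 22≥7, highway distance 6≤18, floor area 61≥60, lease 112≤286).
H: not dominated.
Pareto-optimal: A, B, D, E, F, H → 6.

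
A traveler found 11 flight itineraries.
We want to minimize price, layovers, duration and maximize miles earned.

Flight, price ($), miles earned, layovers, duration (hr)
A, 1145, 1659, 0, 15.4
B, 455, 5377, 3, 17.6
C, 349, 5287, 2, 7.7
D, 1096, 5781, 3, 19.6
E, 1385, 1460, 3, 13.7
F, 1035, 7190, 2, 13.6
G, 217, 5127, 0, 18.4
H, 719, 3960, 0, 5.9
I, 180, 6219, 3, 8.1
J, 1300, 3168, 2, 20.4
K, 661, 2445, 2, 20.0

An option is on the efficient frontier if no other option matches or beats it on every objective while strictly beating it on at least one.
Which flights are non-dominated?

C, F, G, H, I

A: dominated by H (price 719≤1145, miles earned 3960≥1659, layovers 0≤0, duration 5.9≤15.4).
B: dominated by I (price 180≤455, miles earned 6219≥5377, layovers 3≤3, duration 8.1≤17.6).
C: not dominated.
D: dominated by F (price 1035≤1096, miles earned 7190≥5781, layovers 2≤3, duration 13.6≤19.6).
E: dominated by C (price 349≤1385, miles earned 5287≥1460, layovers 2≤3, duration 7.7≤13.7).
F: not dominated (best miles earned).
G: not dominated.
H: not dominated (best duration).
I: not dominated (best price).
J: dominated by C (price 349≤1300, miles earned 5287≥3168, layovers 2≤2, duration 7.7≤20.4).
K: dominated by C (price 349≤661, miles earned 5287≥2445, layovers 2≤2, duration 7.7≤20.0).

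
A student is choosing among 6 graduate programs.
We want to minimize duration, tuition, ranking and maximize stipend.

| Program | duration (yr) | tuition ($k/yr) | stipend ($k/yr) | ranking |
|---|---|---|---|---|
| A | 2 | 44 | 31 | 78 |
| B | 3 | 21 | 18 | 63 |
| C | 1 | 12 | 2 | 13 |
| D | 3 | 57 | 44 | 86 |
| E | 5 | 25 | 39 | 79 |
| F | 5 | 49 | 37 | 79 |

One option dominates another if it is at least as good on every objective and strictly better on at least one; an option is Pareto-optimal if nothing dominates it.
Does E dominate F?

E vs F: duration 5≤5, tuition 25≤49, stipend 39≥37, ranking 79≤79 — E is at least as good on every objective with at least one strict improvement.

Yes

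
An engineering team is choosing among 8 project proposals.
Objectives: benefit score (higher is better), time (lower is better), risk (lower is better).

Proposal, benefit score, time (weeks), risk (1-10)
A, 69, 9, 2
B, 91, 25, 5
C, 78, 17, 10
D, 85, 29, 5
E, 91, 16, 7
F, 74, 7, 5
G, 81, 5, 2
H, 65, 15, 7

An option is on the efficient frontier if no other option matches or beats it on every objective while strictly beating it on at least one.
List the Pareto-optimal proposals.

A: dominated by G (benefit score 81≥69, time 5≤9, risk 2≤2).
B: not dominated.
C: dominated by E (benefit score 91≥78, time 16≤17, risk 7≤10).
D: dominated by B (benefit score 91≥85, time 25≤29, risk 5≤5).
E: not dominated.
F: dominated by G (benefit score 81≥74, time 5≤7, risk 2≤5).
G: not dominated (best time).
H: dominated by A (benefit score 69≥65, time 9≤15, risk 2≤7).

B, E, G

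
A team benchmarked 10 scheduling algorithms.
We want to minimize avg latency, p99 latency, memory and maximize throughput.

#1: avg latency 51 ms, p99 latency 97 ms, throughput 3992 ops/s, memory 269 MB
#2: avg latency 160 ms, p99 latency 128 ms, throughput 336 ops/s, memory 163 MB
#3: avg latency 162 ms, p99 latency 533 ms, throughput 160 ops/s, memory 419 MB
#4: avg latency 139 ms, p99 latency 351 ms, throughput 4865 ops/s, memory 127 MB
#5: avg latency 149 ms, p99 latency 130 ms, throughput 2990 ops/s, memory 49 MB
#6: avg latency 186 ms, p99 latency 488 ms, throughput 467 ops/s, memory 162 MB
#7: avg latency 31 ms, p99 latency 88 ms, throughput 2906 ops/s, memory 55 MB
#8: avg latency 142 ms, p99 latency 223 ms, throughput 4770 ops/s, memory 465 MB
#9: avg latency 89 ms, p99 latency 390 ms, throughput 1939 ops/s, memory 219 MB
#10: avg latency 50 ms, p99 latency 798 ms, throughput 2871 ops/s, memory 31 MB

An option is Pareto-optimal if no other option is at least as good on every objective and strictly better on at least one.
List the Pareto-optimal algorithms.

#1, #4, #5, #7, #8, #10

#1: not dominated.
#2: dominated by #7 (avg latency 31≤160, p99 latency 88≤128, throughput 2906≥336, memory 55≤163).
#3: dominated by #1 (avg latency 51≤162, p99 latency 97≤533, throughput 3992≥160, memory 269≤419).
#4: not dominated (best throughput).
#5: not dominated.
#6: dominated by #4 (avg latency 139≤186, p99 latency 351≤488, throughput 4865≥467, memory 127≤162).
#7: not dominated (best avg latency).
#8: not dominated.
#9: dominated by #7 (avg latency 31≤89, p99 latency 88≤390, throughput 2906≥1939, memory 55≤219).
#10: not dominated (best memory).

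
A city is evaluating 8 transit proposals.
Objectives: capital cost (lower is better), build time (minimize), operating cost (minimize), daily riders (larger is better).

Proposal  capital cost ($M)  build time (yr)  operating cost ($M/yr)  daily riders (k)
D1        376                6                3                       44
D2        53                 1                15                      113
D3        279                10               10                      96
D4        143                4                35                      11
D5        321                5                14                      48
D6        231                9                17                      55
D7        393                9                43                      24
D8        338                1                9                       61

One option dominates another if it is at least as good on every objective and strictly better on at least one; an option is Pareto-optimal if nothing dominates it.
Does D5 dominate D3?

No

D5 vs D3: D5 is worse on capital cost (321 vs 279), so it does not dominate D3.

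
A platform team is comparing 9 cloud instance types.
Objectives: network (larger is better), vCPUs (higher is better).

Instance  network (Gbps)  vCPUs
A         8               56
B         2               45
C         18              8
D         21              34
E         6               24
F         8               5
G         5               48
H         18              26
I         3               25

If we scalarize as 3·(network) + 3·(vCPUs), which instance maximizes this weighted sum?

A: 3·8 + 3·56 = 192
B: 3·2 + 3·45 = 141
C: 3·18 + 3·8 = 78
D: 3·21 + 3·34 = 165
E: 3·6 + 3·24 = 90
F: 3·8 + 3·5 = 39
G: 3·5 + 3·48 = 159
H: 3·18 + 3·26 = 132
I: 3·3 + 3·25 = 84
Highest: A at 192.

A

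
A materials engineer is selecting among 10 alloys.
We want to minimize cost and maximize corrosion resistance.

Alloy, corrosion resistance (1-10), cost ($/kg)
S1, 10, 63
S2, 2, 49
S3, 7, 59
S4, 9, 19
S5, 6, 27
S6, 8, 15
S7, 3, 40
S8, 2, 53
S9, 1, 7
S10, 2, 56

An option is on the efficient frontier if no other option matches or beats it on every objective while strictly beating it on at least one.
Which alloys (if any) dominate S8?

S2, S4, S5, S6, S7

S2: corrosion resistance 2≥2, cost 49≤53 — dominates S8.
S4: corrosion resistance 9≥2, cost 19≤53 — dominates S8.
S5: corrosion resistance 6≥2, cost 27≤53 — dominates S8.
S6: corrosion resistance 8≥2, cost 15≤53 — dominates S8.
S7: corrosion resistance 3≥2, cost 40≤53 — dominates S8.
Others (S1, S3, S9, S10) are each worse than S8 on at least one objective.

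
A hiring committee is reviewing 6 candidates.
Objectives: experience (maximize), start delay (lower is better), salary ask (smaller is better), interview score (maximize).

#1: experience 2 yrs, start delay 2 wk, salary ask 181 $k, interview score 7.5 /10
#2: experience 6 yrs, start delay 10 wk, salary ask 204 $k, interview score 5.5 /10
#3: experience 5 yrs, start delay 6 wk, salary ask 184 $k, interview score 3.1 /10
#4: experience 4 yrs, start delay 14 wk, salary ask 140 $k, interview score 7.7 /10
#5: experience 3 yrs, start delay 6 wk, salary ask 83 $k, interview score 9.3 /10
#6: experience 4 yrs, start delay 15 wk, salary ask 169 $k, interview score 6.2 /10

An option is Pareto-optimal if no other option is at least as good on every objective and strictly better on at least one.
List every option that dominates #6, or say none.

#4: experience 4≥4, start delay 14≤15, salary ask 140≤169, interview score 7.7≥6.2 — dominates #6.
Others (#1, #2, #3, #5) are each worse than #6 on at least one objective.

#4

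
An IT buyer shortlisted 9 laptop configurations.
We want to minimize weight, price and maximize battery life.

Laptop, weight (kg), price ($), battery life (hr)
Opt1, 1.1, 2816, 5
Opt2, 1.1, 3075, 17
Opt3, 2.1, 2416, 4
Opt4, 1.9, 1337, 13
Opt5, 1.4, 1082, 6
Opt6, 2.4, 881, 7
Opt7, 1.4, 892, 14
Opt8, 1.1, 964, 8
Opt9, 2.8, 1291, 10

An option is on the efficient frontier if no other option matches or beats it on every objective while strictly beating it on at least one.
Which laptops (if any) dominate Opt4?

Opt7: weight 1.4≤1.9, price 892≤1337, battery life 14≥13 — dominates Opt4.
Others (Opt1, Opt2, Opt3, Opt5, Opt6, Opt8, Opt9) are each worse than Opt4 on at least one objective.

Opt7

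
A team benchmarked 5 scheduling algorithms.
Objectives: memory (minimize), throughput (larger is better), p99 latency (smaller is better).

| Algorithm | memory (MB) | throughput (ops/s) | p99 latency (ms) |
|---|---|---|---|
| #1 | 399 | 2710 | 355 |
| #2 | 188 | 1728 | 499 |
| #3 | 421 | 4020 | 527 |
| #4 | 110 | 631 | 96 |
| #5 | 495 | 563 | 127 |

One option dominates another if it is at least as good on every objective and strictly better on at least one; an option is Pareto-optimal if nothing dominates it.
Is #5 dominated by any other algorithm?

Yes

#4 vs #5: memory 110≤495, throughput 631≥563, p99 latency 96≤127 — #4 is at least as good on every objective and strictly better on at least one, so #4 dominates #5.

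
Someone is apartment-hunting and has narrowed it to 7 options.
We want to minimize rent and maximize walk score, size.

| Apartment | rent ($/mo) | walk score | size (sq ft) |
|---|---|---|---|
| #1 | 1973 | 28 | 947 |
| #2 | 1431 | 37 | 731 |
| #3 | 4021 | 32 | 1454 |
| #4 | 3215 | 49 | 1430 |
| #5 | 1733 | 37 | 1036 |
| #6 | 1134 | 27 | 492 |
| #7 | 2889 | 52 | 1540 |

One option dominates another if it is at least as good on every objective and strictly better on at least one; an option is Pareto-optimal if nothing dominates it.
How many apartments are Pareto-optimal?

#1: dominated by #5 (rent 1733≤1973, walk score 37≥28, size 1036≥947).
#2: not dominated.
#3: dominated by #7 (rent 2889≤4021, walk score 52≥32, size 1540≥1454).
#4: dominated by #7 (rent 2889≤3215, walk score 52≥49, size 1540≥1430).
#5: not dominated.
#6: not dominated (best rent).
#7: not dominated (best walk score).
Pareto-optimal: #2, #5, #6, #7 → 4.

4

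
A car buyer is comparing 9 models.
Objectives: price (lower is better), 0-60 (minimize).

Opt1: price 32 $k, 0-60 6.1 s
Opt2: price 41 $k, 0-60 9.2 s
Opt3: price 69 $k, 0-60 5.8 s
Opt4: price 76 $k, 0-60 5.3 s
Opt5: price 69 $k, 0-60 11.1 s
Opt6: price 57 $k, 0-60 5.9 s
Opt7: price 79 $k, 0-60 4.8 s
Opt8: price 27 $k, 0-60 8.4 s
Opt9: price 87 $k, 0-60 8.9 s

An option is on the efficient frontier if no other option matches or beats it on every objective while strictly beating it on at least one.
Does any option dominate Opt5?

Yes

Opt1 vs Opt5: price 32≤69, 0-60 6.1≤11.1 — Opt1 is at least as good on every objective and strictly better on at least one, so Opt1 dominates Opt5.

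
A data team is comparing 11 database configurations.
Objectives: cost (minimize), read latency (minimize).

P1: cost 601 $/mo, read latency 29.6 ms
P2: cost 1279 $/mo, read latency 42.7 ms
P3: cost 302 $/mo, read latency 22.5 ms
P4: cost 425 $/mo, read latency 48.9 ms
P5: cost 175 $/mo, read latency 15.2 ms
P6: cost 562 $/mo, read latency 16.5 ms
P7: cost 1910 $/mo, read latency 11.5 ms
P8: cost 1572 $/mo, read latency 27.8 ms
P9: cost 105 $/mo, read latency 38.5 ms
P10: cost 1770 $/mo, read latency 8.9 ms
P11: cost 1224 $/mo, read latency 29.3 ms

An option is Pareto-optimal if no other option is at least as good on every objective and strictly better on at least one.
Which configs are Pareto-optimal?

P1: dominated by P3 (cost 302≤601, read latency 22.5≤29.6).
P2: dominated by P1 (cost 601≤1279, read latency 29.6≤42.7).
P3: dominated by P5 (cost 175≤302, read latency 15.2≤22.5).
P4: dominated by P3 (cost 302≤425, read latency 22.5≤48.9).
P5: not dominated.
P6: dominated by P5 (cost 175≤562, read latency 15.2≤16.5).
P7: dominated by P10 (cost 1770≤1910, read latency 8.9≤11.5).
P8: dominated by P3 (cost 302≤1572, read latency 22.5≤27.8).
P9: not dominated (best cost).
P10: not dominated (best read latency).
P11: dominated by P3 (cost 302≤1224, read latency 22.5≤29.3).

P5, P9, P10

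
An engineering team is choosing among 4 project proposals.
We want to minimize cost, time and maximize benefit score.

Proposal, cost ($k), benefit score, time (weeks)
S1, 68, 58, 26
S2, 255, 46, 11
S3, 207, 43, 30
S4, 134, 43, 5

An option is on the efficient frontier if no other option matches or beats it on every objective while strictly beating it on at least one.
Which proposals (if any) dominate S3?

S1, S4

S1: cost 68≤207, benefit score 58≥43, time 26≤30 — dominates S3.
S4: cost 134≤207, benefit score 43≥43, time 5≤30 — dominates S3.
Others (S2) are each worse than S3 on at least one objective.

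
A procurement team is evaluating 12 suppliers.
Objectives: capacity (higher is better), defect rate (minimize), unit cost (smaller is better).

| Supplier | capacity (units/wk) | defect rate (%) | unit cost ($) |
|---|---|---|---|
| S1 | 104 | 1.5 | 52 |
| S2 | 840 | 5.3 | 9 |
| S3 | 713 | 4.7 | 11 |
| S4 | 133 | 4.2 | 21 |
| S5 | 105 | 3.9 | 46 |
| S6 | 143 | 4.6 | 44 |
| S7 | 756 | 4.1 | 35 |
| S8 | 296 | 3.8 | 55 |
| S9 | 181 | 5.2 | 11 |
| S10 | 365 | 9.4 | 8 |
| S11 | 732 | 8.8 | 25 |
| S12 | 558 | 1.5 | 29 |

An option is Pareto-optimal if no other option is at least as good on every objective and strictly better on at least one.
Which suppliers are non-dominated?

S2, S3, S4, S7, S10, S12

S1: dominated by S12 (capacity 558≥104, defect rate 1.5≤1.5, unit cost 29≤52).
S2: not dominated (best capacity).
S3: not dominated.
S4: not dominated.
S5: dominated by S12 (capacity 558≥105, defect rate 1.5≤3.9, unit cost 29≤46).
S6: dominated by S7 (capacity 756≥143, defect rate 4.1≤4.6, unit cost 35≤44).
S7: not dominated.
S8: dominated by S12 (capacity 558≥296, defect rate 1.5≤3.8, unit cost 29≤55).
S9: dominated by S3 (capacity 713≥181, defect rate 4.7≤5.2, unit cost 11≤11).
S10: not dominated (best unit cost).
S11: dominated by S2 (capacity 840≥732, defect rate 5.3≤8.8, unit cost 9≤25).
S12: not dominated.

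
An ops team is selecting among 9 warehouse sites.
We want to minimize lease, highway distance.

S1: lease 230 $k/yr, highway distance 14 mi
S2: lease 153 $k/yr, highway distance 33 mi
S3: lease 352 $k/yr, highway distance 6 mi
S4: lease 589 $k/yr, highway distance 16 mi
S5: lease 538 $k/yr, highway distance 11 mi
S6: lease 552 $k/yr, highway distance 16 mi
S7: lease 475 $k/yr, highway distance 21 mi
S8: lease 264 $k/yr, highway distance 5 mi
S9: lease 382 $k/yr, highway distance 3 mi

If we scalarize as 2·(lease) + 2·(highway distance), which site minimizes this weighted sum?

S1: 2·230 + 2·14 = 488
S2: 2·153 + 2·33 = 372
S3: 2·352 + 2·6 = 716
S4: 2·589 + 2·16 = 1210
S5: 2·538 + 2·11 = 1098
S6: 2·552 + 2·16 = 1136
S7: 2·475 + 2·21 = 992
S8: 2·264 + 2·5 = 538
S9: 2·382 + 2·3 = 770
Lowest: S2 at 372.

S2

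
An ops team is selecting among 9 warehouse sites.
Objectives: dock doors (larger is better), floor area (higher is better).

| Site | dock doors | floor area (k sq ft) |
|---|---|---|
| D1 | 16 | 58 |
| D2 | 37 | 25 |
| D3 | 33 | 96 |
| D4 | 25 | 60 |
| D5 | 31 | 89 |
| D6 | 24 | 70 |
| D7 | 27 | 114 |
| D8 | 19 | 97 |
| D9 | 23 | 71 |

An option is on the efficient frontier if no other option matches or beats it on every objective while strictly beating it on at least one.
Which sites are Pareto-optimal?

D2, D3, D7

D1: dominated by D3 (dock doors 33≥16, floor area 96≥58).
D2: not dominated (best dock doors).
D3: not dominated.
D4: dominated by D3 (dock doors 33≥25, floor area 96≥60).
D5: dominated by D3 (dock doors 33≥31, floor area 96≥89).
D6: dominated by D3 (dock doors 33≥24, floor area 96≥70).
D7: not dominated (best floor area).
D8: dominated by D7 (dock doors 27≥19, floor area 114≥97).
D9: dominated by D3 (dock doors 33≥23, floor area 96≥71).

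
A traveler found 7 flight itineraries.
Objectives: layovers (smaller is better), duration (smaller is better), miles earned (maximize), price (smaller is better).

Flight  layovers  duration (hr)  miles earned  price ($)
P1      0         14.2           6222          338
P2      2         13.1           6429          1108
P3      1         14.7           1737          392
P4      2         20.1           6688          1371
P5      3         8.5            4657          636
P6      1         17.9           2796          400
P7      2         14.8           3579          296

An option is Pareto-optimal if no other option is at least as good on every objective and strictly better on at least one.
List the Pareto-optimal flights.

P1, P2, P4, P5, P7

P1: not dominated (best layovers).
P2: not dominated.
P3: dominated by P1 (layovers 0≤1, duration 14.2≤14.7, miles earned 6222≥1737, price 338≤392).
P4: not dominated (best miles earned).
P5: not dominated (best duration).
P6: dominated by P1 (layovers 0≤1, duration 14.2≤17.9, miles earned 6222≥2796, price 338≤400).
P7: not dominated (best price).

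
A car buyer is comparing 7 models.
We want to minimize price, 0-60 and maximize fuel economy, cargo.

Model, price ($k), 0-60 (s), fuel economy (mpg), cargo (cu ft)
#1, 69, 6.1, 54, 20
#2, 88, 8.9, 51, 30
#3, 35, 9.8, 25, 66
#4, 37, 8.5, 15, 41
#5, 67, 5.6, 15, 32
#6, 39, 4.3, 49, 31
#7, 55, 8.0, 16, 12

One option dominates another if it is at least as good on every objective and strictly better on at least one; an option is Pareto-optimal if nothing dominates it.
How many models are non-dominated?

6

#1: not dominated (best fuel economy).
#2: not dominated.
#3: not dominated (best price).
#4: not dominated.
#5: not dominated.
#6: not dominated (best 0-60).
#7: dominated by #6 (price 39≤55, 0-60 4.3≤8.0, fuel economy 49≥16, cargo 31≥12).
Pareto-optimal: #1, #2, #3, #4, #5, #6 → 6.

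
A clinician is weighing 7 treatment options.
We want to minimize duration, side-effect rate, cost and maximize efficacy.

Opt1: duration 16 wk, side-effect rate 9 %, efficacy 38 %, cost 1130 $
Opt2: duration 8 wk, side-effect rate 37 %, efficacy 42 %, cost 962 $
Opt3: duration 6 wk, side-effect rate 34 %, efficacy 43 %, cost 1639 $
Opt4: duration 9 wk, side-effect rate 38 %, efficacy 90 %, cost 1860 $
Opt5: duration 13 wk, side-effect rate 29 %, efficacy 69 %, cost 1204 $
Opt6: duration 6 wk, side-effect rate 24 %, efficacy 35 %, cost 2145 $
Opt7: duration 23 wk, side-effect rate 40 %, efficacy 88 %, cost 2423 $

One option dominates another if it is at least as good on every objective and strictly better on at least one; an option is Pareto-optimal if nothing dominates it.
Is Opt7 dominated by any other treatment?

Opt4 vs Opt7: duration 9≤23, side-effect rate 38≤40, efficacy 90≥88, cost 1860≤2423 — Opt4 is at least as good on every objective and strictly better on at least one, so Opt4 dominates Opt7.

Yes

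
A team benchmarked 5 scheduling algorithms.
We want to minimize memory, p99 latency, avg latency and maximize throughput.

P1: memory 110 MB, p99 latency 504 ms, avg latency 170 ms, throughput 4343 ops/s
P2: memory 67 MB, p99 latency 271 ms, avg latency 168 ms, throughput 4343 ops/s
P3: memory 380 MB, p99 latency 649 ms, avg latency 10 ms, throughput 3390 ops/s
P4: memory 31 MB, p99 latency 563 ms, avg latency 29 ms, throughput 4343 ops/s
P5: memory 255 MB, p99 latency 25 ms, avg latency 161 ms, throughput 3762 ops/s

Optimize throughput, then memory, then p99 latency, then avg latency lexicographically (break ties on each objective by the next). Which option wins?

P4

First maximize throughput: best is 4343, kept {P1, P2, P4}.
Then minimize memory: best is 31, kept {P4}.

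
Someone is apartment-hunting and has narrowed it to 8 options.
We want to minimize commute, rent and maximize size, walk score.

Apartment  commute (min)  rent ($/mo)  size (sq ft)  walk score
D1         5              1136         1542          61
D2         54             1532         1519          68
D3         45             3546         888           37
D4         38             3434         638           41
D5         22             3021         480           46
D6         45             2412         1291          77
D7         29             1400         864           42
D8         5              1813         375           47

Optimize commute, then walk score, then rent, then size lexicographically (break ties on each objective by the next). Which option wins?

D1

First minimize commute: best is 5, kept {D1, D8}.
Then maximize walk score: best is 61, kept {D1}.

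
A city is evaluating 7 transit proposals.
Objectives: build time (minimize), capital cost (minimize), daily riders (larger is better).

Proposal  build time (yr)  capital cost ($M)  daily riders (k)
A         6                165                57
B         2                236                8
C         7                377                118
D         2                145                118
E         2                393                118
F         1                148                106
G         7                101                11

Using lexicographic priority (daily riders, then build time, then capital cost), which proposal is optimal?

D

First maximize daily riders: best is 118, kept {C, D, E}.
Then minimize build time: best is 2, kept {D, E}.
Then minimize capital cost: best is 145, kept {D}.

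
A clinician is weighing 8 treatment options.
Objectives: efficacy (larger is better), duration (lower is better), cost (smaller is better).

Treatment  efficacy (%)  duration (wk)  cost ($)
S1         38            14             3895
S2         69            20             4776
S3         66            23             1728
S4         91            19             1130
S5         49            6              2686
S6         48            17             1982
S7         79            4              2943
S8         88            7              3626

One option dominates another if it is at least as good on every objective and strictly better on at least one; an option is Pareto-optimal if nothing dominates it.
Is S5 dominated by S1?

No

S1 vs S5: S1 is worse on efficacy (38 vs 49), so it does not dominate S5.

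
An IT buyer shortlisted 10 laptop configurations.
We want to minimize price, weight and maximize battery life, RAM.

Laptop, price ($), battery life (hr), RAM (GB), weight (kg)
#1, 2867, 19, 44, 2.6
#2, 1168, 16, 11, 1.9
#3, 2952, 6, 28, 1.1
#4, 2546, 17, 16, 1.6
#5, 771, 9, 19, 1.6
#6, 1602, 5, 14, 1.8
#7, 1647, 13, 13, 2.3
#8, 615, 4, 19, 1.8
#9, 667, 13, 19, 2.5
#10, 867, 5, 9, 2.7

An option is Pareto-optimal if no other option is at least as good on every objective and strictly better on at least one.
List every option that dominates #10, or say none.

#5, #9

#5: price 771≤867, battery life 9≥5, RAM 19≥9, weight 1.6≤2.7 — dominates #10.
#9: price 667≤867, battery life 13≥5, RAM 19≥9, weight 2.5≤2.7 — dominates #10.
Others (#1, #2, #3, #4, #6, #7, #8) are each worse than #10 on at least one objective.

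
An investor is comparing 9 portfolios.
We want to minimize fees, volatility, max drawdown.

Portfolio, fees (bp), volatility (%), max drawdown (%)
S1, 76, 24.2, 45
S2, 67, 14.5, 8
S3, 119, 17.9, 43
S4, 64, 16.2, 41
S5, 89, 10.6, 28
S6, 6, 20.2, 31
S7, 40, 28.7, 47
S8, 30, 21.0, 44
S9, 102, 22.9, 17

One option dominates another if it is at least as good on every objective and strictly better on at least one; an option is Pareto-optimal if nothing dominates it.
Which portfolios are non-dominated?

S2, S4, S5, S6

S1: dominated by S2 (fees 67≤76, volatility 14.5≤24.2, max drawdown 8≤45).
S2: not dominated (best max drawdown).
S3: dominated by S2 (fees 67≤119, volatility 14.5≤17.9, max drawdown 8≤43).
S4: not dominated.
S5: not dominated (best volatility).
S6: not dominated (best fees).
S7: dominated by S6 (fees 6≤40, volatility 20.2≤28.7, max drawdown 31≤47).
S8: dominated by S6 (fees 6≤30, volatility 20.2≤21.0, max drawdown 31≤44).
S9: dominated by S2 (fees 67≤102, volatility 14.5≤22.9, max drawdown 8≤17).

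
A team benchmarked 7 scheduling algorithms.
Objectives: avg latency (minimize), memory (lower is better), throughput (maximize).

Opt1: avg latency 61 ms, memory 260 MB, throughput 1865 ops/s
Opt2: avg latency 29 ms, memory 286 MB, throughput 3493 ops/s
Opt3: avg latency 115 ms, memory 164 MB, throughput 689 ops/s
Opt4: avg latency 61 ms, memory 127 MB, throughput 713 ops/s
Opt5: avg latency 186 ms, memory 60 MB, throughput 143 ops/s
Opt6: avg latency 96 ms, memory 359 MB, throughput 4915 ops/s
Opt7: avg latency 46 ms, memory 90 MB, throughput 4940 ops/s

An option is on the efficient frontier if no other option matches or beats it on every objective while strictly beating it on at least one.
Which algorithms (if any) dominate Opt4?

Opt7

Opt7: avg latency 46≤61, memory 90≤127, throughput 4940≥713 — dominates Opt4.
Others (Opt1, Opt2, Opt3, Opt5, Opt6) are each worse than Opt4 on at least one objective.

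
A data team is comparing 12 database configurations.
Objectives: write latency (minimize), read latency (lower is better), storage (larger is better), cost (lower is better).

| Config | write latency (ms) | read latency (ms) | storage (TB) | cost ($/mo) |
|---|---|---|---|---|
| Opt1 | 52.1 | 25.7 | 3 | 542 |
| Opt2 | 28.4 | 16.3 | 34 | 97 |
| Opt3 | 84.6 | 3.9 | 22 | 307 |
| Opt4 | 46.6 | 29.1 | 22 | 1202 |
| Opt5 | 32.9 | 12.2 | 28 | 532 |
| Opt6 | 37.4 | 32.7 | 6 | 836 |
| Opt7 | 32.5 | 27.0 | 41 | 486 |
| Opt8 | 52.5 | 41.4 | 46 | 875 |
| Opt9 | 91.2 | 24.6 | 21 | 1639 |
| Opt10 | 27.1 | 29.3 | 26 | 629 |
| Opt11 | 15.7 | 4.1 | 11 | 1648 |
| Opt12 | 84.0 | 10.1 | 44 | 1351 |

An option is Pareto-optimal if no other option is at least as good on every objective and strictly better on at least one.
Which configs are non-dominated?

Opt1: dominated by Opt2 (write latency 28.4≤52.1, read latency 16.3≤25.7, storage 34≥3, cost 97≤542).
Opt2: not dominated (best cost).
Opt3: not dominated (best read latency).
Opt4: dominated by Opt2 (write latency 28.4≤46.6, read latency 16.3≤29.1, storage 34≥22, cost 97≤1202).
Opt5: not dominated.
Opt6: dominated by Opt2 (write latency 28.4≤37.4, read latency 16.3≤32.7, storage 34≥6, cost 97≤836).
Opt7: not dominated.
Opt8: not dominated (best storage).
Opt9: dominated by Opt2 (write latency 28.4≤91.2, read latency 16.3≤24.6, storage 34≥21, cost 97≤1639).
Opt10: not dominated.
Opt11: not dominated (best write latency).
Opt12: not dominated.

Opt2, Opt3, Opt5, Opt7, Opt8, Opt10, Opt11, Opt12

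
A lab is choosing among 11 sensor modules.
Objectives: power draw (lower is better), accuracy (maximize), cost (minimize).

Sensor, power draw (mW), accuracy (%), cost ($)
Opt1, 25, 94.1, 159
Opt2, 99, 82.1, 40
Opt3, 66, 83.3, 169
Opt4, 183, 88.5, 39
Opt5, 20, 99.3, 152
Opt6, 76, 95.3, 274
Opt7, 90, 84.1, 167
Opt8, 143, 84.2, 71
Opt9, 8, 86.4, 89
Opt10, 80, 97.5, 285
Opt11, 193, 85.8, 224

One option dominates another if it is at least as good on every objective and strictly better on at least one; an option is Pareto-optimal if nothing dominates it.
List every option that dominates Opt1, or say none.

Opt5

Opt5: power draw 20≤25, accuracy 99.3≥94.1, cost 152≤159 — dominates Opt1.
Others (Opt2, Opt3, Opt4, Opt6, Opt7, Opt8, Opt9, Opt10, Opt11) are each worse than Opt1 on at least one objective.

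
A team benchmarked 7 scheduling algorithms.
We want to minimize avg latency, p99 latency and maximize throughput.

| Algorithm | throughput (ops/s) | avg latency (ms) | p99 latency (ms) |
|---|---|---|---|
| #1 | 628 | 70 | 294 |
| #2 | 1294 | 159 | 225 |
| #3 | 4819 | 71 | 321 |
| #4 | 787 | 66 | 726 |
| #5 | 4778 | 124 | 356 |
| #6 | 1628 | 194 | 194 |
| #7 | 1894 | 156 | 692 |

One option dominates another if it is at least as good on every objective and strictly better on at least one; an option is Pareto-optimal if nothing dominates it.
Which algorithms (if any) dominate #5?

#3

#3: throughput 4819≥4778, avg latency 71≤124, p99 latency 321≤356 — dominates #5.
Others (#1, #2, #4, #6, #7) are each worse than #5 on at least one objective.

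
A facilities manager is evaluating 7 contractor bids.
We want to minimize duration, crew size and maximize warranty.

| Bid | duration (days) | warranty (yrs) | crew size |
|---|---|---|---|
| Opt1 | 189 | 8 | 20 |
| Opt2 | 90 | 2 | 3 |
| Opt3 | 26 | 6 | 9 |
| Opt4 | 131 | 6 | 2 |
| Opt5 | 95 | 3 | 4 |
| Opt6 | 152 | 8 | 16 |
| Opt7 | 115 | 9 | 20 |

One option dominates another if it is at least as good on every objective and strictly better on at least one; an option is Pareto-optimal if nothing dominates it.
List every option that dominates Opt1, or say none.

Opt6: duration 152≤189, warranty 8≥8, crew size 16≤20 — dominates Opt1.
Opt7: duration 115≤189, warranty 9≥8, crew size 20≤20 — dominates Opt1.
Others (Opt2, Opt3, Opt4, Opt5) are each worse than Opt1 on at least one objective.

Opt6, Opt7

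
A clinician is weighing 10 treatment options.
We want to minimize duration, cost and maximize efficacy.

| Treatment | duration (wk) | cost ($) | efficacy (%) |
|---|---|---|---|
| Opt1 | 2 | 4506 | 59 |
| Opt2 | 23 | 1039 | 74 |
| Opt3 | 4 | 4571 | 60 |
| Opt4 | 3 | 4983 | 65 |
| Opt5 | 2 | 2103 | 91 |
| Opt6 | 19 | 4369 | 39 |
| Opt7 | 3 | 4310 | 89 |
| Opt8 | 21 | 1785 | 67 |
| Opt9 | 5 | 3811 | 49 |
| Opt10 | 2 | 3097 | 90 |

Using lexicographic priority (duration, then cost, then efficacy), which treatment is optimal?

First minimize duration: best is 2, kept {Opt1, Opt5, Opt10}.
Then minimize cost: best is 2103, kept {Opt5}.

Opt5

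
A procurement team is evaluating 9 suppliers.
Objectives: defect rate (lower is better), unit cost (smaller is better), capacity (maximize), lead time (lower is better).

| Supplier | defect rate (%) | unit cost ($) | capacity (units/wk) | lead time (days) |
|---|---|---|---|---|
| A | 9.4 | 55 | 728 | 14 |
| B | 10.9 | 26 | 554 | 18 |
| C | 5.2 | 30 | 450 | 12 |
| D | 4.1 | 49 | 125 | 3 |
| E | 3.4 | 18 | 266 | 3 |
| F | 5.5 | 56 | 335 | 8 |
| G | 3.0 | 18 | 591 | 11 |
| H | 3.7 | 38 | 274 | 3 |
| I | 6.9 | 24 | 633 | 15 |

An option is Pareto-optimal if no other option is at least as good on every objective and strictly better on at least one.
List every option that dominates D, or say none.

E, H

E: defect rate 3.4≤4.1, unit cost 18≤49, capacity 266≥125, lead time 3≤3 — dominates D.
H: defect rate 3.7≤4.1, unit cost 38≤49, capacity 274≥125, lead time 3≤3 — dominates D.
Others (A, B, C, F, G, I) are each worse than D on at least one objective.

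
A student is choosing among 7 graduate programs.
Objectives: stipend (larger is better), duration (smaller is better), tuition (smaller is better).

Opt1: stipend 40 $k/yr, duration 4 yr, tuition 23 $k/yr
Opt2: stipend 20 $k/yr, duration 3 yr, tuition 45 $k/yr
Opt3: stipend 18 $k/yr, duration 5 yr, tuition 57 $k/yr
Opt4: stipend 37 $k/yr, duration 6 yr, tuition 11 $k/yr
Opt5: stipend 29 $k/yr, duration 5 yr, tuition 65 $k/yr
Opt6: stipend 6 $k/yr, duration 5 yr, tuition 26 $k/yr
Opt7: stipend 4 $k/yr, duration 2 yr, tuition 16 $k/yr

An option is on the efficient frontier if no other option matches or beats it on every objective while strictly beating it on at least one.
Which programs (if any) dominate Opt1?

none

Opt2: worse on stipend (20 vs 40).
Opt3: worse on stipend (18 vs 40).
Opt4: worse on stipend (37 vs 40).
Opt5: worse on stipend (29 vs 40).
Opt6: worse on stipend (6 vs 40).
Opt7: worse on stipend (4 vs 40).
No option dominates Opt1.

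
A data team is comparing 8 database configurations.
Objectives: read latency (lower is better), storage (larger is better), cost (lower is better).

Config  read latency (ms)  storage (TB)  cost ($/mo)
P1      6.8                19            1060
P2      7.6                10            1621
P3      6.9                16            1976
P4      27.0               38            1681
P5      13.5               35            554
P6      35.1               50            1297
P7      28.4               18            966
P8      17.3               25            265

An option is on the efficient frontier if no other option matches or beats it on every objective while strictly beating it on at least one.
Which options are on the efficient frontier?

P1, P4, P5, P6, P8

P1: not dominated (best read latency).
P2: dominated by P1 (read latency 6.8≤7.6, storage 19≥10, cost 1060≤1621).
P3: dominated by P1 (read latency 6.8≤6.9, storage 19≥16, cost 1060≤1976).
P4: not dominated.
P5: not dominated.
P6: not dominated (best storage).
P7: dominated by P5 (read latency 13.5≤28.4, storage 35≥18, cost 554≤966).
P8: not dominated (best cost).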